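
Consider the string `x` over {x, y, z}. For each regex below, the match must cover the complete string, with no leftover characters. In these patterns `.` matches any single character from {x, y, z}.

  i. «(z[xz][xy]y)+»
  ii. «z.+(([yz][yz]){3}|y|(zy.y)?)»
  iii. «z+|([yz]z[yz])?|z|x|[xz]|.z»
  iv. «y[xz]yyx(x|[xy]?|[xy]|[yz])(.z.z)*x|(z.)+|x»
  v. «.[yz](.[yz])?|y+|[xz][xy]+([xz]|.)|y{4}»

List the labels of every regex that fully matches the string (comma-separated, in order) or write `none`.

i → no match — must start with `z`
ii → no match — must start with `z`
iii → match
iv → match
v → no match

iii, iv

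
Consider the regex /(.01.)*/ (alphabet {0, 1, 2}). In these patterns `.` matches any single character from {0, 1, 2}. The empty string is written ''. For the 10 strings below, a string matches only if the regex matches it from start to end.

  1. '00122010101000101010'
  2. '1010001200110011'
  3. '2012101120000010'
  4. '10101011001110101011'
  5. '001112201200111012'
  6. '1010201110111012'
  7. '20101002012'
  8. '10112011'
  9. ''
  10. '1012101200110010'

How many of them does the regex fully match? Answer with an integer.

7

1 → match
2 → match
3 → no match
4 → match
5 → no match
6 → match
7 → no match
8 → match
9 → match
10 → match
Total matched: 7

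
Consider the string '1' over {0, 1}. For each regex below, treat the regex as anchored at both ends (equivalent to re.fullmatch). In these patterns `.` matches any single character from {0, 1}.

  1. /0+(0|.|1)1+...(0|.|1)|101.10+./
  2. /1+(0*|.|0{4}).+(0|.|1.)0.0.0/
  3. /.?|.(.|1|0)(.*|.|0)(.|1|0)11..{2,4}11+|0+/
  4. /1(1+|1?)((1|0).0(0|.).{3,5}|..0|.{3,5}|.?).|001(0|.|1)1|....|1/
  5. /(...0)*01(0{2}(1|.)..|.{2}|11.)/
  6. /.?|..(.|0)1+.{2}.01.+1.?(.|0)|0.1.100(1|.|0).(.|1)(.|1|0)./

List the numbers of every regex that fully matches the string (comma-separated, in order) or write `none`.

3, 4, 6

1 → no match
2 → no match — must end with '0'
3 → match
4 → match
5 → no match
6 → match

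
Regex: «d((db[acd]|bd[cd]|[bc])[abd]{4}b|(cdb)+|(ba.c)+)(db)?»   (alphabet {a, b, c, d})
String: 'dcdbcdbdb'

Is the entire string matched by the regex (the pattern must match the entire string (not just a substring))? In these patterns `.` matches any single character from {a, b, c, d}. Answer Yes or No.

Yes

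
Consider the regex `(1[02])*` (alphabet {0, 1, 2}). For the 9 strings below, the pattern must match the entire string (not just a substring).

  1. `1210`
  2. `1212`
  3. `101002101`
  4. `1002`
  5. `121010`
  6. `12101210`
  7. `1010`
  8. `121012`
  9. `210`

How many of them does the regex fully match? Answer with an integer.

1 → match
2 → match
3 → no match
4 → no match
5 → match
6 → match
7 → match
8 → match
9 → no match
Total matched: 6

6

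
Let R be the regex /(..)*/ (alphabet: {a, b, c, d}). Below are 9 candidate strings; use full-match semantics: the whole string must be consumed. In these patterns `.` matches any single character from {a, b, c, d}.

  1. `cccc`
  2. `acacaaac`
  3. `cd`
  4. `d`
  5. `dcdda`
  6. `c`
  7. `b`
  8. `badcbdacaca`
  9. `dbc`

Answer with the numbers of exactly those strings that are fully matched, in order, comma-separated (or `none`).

1, 2, 3

1 → match
2 → match
3 → match
4 → no match
5 → no match
6 → no match
7 → no match
8 → no match
9 → no match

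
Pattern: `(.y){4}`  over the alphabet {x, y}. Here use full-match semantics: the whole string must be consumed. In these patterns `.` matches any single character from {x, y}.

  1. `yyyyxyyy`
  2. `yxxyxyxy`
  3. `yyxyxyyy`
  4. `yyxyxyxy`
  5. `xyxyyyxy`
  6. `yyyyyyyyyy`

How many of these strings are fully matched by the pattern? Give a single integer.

4

1 → match
2 → no match
3 → match
4 → match
5 → match
6 → no match
Total matched: 4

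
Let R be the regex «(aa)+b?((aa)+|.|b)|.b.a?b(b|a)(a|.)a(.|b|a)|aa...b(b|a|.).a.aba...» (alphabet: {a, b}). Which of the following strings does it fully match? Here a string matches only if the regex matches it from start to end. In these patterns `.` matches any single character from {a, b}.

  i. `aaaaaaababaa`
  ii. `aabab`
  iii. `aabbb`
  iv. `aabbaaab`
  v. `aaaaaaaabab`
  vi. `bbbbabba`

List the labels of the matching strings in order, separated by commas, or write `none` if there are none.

none

i. `aaaaaaababaa` → no match
ii. `aabab` → no match
iii. `aabbb` → no match
iv. `aabbaaab` → no match
v. `aaaaaaaabab` → no match
vi. `bbbbabba` → no match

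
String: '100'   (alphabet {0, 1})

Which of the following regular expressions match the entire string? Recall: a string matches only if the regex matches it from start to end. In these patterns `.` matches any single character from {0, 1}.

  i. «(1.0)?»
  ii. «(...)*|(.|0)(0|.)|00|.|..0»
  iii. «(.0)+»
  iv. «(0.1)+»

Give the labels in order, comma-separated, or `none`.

i → match
ii → match
iii → no match
iv → no match — must start with '0'

i, ii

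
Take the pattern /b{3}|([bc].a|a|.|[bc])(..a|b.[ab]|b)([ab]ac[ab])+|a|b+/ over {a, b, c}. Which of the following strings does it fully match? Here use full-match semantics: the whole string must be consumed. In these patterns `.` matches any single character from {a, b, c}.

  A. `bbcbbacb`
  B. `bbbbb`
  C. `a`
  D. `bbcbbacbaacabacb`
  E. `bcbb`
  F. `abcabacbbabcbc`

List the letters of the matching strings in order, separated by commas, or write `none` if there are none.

A. `bbcbbacb` → match
B. `bbbbb` → match
C. `a` → match
D → match
E. `bcbb` → no match
F → no match

A, B, C, D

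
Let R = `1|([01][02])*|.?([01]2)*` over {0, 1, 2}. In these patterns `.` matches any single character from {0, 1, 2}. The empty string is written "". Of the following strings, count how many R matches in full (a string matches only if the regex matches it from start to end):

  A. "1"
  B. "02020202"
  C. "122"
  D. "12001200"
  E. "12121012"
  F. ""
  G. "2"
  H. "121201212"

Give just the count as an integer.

A → match
B → match
C → no match
D → match
E → match
F → match
G → match
H → no match
Total matched: 6

6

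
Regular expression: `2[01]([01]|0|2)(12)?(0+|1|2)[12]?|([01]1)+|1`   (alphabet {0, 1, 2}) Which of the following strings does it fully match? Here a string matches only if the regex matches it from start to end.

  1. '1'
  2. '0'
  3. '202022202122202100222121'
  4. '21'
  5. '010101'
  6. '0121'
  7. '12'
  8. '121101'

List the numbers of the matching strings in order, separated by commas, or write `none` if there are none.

1 → match
2 → no match
3 → no match
4 → no match
5 → match
6 → no match
7 → no match
8 → no match

1, 5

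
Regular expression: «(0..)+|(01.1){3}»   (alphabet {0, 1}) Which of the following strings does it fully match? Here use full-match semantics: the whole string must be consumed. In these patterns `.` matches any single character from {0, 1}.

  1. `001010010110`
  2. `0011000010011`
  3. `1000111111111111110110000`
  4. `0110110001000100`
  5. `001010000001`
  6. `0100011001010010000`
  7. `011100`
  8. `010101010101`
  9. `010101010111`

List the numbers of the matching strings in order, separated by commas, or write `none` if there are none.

5, 8, 9

1. `001010010110` → no match
2 → no match
3 → no match
4 → no match
5. `001010000001` → match
6 → no match
7. `011100` → no match
8. `010101010101` → match
9. `010101010111` → match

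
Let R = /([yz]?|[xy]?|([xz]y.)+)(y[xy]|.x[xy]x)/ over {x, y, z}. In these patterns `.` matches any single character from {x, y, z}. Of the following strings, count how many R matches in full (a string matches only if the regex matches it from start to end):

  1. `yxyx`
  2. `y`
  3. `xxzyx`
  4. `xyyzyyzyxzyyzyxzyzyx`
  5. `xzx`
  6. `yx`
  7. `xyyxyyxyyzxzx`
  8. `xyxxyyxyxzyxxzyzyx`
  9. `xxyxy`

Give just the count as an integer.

3

1 → match
2 → no match
3 → no match
4 → match
5 → no match
6 → match
7 → no match
8 → no match
9 → no match
Total matched: 3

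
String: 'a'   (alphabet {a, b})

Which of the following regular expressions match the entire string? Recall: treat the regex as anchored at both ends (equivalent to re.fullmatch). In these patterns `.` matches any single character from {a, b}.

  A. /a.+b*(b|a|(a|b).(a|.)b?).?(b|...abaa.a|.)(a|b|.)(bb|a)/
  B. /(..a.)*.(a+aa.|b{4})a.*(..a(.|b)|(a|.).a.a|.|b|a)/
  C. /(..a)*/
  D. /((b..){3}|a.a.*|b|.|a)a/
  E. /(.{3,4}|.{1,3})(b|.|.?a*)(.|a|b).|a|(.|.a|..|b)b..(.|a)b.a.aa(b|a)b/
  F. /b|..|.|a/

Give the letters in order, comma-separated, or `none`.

E, F

A → no match
B → no match
C → no match
D → no match
E → match
F → match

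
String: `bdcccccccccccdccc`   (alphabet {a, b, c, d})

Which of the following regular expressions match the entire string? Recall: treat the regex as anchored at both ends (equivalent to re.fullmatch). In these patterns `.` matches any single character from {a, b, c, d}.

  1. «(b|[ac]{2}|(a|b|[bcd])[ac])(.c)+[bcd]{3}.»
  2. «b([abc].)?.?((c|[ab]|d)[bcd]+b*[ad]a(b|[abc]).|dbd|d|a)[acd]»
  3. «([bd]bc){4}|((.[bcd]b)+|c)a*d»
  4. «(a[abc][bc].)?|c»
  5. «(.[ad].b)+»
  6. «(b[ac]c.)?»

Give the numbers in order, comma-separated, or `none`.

1

1 → match
2 → no match
3 → no match
4 → no match
5 → no match — must end with `b`
6 → no match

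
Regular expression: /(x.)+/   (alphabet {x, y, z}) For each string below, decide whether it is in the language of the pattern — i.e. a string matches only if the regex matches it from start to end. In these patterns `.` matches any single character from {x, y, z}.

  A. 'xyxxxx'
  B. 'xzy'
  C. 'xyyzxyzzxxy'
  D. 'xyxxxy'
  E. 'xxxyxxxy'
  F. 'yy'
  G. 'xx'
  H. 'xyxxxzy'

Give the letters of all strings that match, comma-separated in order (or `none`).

A → match
B → no match
C → no match
D → match
E → match
F → no match — must start with 'x'
G → match
H → no match

A, D, E, G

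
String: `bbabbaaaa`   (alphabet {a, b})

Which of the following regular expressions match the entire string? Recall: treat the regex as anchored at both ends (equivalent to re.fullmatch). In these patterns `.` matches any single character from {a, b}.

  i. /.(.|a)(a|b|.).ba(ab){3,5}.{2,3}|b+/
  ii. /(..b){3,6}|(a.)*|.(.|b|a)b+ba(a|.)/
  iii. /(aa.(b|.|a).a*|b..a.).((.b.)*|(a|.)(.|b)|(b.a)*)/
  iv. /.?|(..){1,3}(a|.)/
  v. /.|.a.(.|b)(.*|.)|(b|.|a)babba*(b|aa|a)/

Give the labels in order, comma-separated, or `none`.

i → no match
ii → no match
iii → no match
iv → no match
v → match

v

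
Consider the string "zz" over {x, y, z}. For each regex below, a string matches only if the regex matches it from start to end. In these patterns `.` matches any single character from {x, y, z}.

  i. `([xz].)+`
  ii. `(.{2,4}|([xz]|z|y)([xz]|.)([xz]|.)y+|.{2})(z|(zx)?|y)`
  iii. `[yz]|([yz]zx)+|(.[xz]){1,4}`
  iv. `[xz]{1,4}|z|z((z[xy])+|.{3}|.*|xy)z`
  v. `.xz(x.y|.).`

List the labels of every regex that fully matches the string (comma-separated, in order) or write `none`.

i, ii, iii, iv

i → match
ii → match
iii → match
iv → match
v → no match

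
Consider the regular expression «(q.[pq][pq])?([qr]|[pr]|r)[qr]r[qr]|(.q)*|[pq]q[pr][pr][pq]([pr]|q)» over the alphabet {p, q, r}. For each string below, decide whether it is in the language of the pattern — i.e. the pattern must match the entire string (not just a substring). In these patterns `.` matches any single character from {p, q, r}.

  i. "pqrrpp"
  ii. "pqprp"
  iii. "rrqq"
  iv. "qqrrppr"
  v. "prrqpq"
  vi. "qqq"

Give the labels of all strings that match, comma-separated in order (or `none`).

i

i → match
ii → no match
iii → no match
iv → no match
v → no match
vi → no match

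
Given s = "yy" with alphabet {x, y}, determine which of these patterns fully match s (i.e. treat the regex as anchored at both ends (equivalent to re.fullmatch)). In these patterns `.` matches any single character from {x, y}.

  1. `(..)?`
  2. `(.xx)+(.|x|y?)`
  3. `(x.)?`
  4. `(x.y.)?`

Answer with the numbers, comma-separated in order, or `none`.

1 → match
2 → no match
3 → no match
4 → no match

1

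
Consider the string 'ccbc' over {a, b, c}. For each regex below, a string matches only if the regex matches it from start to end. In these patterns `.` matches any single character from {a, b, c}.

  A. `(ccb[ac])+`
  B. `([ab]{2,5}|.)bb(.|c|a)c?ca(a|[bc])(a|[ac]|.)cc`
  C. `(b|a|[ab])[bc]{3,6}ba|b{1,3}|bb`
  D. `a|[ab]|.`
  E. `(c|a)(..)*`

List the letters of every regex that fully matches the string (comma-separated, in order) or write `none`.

A

A → match
B → no match — must end with 'cc'
C → no match
D → no match
E → no match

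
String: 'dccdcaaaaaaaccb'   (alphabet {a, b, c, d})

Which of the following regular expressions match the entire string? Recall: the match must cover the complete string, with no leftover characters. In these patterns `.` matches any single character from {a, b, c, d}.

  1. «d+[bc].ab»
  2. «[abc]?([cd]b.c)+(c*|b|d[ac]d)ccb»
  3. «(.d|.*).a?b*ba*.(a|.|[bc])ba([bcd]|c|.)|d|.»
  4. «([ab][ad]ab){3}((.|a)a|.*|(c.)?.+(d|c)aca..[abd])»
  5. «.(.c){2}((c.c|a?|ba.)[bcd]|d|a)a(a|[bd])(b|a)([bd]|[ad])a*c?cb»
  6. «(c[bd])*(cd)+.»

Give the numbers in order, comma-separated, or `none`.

1 → no match — must end with 'ab'
2 → no match
3 → no match
4 → no match
5 → match
6 → no match

5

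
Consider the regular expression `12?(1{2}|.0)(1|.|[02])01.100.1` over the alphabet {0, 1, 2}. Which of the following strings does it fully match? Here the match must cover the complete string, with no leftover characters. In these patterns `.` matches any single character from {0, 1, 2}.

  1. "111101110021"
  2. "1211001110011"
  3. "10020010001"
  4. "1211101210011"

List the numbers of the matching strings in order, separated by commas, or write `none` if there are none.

1 → match
2 → match
3 → no match
4 → match

1, 2, 4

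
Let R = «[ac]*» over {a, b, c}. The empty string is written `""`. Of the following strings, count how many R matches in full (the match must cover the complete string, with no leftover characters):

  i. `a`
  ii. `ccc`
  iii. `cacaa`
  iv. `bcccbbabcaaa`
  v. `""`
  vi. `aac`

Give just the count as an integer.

i → match
ii → match
iii → match
iv → no match
v → match
vi → match
Total matched: 5

5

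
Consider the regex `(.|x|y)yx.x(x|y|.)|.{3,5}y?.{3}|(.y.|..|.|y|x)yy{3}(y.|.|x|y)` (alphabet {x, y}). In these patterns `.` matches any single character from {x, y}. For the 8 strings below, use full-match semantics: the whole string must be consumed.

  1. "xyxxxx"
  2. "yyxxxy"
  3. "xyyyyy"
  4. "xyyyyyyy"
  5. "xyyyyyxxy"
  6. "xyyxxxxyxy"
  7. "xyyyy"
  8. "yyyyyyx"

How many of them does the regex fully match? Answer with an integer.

1 → match
2 → match
3 → match
4 → match
5 → match
6 → no match
7 → no match
8 → match
Total matched: 6

6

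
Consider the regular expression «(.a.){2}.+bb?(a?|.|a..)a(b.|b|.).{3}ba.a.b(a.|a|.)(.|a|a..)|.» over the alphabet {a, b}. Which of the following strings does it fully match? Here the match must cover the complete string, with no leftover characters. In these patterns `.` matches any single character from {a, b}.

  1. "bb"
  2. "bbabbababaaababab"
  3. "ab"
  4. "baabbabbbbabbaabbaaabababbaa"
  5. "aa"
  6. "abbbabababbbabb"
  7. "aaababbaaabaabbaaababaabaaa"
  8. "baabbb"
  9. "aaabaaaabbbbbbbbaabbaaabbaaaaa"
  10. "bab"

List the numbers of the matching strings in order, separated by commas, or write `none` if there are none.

1. "bb" → no match
2 → no match
3. "ab" → no match
4 → no match
5. "aa" → no match
6 → no match
7 → match
8. "baabbb" → no match
9 → no match
10. "bab" → no match

7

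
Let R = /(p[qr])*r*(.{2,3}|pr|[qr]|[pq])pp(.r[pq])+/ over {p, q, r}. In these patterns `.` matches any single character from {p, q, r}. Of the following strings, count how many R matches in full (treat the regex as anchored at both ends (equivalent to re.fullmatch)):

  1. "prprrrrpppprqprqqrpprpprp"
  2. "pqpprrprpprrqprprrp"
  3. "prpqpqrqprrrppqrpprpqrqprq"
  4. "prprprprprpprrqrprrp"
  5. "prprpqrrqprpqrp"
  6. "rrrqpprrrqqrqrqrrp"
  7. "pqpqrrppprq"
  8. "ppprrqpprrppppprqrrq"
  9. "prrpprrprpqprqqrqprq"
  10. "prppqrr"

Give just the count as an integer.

2

1 → match
2 → no match
3 → no match
4 → no match
5 → no match
6 → no match
7 → match
8 → no match
9 → no match
10 → no match
Total matched: 2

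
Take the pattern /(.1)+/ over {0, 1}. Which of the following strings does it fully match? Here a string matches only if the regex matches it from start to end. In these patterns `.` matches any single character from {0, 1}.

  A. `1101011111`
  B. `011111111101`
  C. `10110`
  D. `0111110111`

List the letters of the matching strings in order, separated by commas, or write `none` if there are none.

A → match
B → match
C → no match — must end with `1`
D → match

A, B, D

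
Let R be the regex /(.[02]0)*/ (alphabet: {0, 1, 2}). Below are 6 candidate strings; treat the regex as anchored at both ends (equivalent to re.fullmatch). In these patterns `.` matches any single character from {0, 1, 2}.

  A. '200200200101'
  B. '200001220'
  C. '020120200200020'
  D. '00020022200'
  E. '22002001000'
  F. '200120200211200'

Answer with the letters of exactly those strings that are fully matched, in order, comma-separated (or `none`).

A → no match
B → no match
C → match
D → no match
E → no match
F → no match

C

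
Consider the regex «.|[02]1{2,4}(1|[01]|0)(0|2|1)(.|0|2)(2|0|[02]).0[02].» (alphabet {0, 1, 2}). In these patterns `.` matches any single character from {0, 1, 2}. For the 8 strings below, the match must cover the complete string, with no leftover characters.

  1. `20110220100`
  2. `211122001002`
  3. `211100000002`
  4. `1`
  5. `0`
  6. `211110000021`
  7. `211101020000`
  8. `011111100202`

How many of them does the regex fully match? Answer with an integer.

1 → no match
2 → no match
3 → match
4 → match
5 → match
6 → match
7 → match
8 → no match
Total matched: 5

5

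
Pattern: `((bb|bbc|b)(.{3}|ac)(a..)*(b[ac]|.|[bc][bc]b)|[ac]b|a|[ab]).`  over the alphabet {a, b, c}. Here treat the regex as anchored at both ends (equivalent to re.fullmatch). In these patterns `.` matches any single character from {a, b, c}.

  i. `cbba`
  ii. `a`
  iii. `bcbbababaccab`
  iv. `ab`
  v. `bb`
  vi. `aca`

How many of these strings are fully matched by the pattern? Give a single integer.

2

i. `cbba` → no match
ii. `a` → no match
iii → no match
iv. `ab` → match
v. `bb` → match
vi. `aca` → no match
Total matched: 2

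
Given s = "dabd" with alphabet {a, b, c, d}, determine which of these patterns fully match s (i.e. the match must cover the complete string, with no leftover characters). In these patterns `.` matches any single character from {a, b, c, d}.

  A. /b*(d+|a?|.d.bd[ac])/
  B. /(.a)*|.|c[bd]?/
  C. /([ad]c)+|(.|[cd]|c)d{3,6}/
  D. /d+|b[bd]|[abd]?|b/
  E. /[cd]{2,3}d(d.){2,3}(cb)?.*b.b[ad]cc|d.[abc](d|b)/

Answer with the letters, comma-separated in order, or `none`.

E

A → no match
B → no match
C → no match
D → no match
E → match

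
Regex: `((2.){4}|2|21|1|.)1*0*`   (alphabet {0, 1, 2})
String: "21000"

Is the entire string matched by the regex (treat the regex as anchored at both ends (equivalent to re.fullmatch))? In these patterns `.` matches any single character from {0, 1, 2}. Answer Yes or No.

Yes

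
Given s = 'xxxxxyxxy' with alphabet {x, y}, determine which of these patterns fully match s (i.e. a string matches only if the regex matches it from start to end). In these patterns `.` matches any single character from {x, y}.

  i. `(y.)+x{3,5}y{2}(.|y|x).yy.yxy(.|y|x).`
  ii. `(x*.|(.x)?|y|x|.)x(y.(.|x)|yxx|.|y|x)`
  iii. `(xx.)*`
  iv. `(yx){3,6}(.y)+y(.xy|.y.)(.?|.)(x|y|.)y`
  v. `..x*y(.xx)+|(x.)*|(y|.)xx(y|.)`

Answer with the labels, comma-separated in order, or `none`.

iii

i → no match — must start with 'y'
ii → no match
iii → match
iv → no match — must start with 'yx'
v → no match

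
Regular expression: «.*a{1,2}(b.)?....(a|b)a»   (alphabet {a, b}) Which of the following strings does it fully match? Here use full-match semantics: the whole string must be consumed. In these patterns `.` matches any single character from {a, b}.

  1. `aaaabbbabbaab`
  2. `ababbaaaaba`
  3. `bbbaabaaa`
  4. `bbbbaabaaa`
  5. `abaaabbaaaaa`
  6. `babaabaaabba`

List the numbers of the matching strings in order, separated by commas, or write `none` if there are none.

2

1 → no match — must end with `a`
2 → match
3 → no match
4 → no match
5 → no match
6 → no match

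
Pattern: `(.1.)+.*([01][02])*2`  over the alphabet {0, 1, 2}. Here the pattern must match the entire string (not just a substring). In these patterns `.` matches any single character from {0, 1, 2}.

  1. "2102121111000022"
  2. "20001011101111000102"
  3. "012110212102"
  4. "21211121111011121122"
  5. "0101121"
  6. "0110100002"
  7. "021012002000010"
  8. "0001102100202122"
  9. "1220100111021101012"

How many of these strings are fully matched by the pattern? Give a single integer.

1 → match
2 → no match
3 → match
4 → match
5 → no match — must end with "2"
6 → match
7 → no match — must end with "2"
8 → no match
9 → no match
Total matched: 4

4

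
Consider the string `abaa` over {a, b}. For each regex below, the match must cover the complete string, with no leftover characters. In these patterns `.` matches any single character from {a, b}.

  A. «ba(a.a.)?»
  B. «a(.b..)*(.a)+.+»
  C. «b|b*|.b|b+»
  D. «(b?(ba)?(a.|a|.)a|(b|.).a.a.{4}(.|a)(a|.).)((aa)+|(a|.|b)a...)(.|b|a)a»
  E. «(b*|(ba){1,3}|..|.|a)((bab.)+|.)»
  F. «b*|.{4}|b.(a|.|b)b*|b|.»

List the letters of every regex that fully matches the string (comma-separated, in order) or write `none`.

B, F

A → no match — must start with `ba`
B → match
C → no match
D → no match
E → no match
F → match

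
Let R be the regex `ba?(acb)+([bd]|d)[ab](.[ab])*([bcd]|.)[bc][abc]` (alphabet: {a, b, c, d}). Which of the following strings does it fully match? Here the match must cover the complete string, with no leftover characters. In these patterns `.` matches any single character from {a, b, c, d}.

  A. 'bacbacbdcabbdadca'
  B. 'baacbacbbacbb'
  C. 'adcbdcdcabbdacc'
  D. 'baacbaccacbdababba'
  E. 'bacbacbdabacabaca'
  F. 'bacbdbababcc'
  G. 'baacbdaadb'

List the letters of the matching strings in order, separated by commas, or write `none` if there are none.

A → no match
B → match
C → no match — must start with 'b'
D → no match
E → no match
F → no match
G → no match

B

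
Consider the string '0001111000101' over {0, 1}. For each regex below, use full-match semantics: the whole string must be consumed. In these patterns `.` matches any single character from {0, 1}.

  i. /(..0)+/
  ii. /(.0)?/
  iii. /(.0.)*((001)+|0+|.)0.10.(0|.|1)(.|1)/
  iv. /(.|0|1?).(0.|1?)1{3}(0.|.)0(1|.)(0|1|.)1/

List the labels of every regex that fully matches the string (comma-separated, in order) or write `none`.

iv

i → no match — must end with '0'
ii → no match
iii → no match
iv → match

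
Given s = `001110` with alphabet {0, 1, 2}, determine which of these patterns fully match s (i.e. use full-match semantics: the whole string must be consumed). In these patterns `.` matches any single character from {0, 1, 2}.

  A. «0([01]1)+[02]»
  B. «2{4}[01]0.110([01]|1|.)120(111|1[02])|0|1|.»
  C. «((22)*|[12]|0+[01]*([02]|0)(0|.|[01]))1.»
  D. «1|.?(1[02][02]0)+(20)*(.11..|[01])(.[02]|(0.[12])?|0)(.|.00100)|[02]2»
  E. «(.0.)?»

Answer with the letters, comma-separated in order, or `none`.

A

A → match
B → no match
C → no match
D → no match
E → no match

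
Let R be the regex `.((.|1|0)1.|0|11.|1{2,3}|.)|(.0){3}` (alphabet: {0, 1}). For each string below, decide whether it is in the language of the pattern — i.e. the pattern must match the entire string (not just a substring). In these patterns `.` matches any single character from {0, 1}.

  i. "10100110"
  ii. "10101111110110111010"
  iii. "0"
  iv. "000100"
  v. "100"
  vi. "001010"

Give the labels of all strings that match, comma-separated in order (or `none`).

vi

i → no match
ii → no match
iii → no match
iv → no match
v → no match
vi → match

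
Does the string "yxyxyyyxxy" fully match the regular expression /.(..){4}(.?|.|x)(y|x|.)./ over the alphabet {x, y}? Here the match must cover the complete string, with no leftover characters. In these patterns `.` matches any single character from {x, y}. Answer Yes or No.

No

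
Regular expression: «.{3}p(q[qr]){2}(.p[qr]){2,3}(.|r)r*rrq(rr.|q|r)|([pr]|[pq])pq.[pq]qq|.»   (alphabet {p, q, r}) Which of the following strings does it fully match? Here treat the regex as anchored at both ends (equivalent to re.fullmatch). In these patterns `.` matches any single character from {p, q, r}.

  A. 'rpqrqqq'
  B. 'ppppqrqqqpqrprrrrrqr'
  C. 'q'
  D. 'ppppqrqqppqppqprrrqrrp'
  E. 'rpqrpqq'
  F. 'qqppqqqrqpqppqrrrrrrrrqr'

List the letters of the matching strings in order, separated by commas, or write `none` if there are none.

A → match
B → match
C → match
D → match
E → match
F → match

A, B, C, D, E, F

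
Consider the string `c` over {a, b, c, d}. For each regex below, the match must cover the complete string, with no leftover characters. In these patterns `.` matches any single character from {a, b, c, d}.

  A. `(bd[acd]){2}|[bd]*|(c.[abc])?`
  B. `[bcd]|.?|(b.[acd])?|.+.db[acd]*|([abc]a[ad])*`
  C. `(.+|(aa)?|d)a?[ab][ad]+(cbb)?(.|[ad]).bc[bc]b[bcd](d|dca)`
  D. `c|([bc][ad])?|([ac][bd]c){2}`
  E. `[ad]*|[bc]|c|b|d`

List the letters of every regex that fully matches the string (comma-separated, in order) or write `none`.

A → no match
B → match
C → no match
D → match
E → match

B, D, E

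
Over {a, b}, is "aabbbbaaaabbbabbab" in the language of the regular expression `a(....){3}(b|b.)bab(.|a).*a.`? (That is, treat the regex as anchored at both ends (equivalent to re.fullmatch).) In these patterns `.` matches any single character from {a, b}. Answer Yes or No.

No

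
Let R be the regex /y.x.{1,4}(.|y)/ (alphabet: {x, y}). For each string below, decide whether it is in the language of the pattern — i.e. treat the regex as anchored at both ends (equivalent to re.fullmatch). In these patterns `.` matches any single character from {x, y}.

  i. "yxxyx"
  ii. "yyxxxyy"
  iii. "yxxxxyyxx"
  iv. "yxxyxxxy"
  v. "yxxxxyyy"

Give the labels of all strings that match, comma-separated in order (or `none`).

i, ii, iv, v

i → match
ii → match
iii → no match
iv → match
v → match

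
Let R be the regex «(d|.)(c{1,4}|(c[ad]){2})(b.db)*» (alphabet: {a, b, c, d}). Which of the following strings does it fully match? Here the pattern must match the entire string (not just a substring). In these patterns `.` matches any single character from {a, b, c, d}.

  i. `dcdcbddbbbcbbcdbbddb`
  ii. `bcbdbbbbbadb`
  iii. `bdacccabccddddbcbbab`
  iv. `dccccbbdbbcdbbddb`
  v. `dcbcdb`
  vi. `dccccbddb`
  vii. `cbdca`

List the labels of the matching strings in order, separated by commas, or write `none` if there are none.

i → no match
ii → no match
iii → no match
iv → match
v → match
vi → match
vii → no match

iv, v, vi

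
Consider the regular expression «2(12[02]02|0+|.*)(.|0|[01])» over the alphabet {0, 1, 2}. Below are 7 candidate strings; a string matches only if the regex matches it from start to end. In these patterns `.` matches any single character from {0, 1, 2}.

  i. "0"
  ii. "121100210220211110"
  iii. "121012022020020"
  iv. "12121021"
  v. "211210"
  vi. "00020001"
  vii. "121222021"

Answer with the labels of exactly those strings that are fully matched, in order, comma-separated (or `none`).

v

i → no match — must start with "2"
ii → no match — must start with "2"
iii → no match — must start with "2"
iv → no match — must start with "2"
v → match
vi → no match — must start with "2"
vii → no match — must start with "2"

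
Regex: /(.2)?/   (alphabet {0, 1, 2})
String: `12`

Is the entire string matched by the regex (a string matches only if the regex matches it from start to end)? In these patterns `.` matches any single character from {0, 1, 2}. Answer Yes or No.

Yes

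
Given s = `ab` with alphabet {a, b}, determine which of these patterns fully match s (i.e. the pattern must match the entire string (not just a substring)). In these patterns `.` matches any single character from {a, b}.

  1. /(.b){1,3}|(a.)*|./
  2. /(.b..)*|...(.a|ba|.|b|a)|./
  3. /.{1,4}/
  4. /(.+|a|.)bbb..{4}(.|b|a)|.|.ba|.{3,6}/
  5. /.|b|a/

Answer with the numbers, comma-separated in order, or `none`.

1 → match
2 → no match
3 → match
4 → no match
5 → no match

1, 3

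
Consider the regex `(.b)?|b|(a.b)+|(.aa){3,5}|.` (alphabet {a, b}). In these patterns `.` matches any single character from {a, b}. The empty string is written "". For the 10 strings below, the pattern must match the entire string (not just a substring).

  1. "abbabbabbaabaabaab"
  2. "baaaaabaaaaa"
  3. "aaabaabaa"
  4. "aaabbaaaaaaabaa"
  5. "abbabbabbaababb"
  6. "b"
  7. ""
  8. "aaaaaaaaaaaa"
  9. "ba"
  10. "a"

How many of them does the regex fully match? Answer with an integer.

1 → match
2 → match
3 → match
4 → no match
5 → match
6 → match
7 → match
8 → match
9 → no match
10 → match
Total matched: 8

8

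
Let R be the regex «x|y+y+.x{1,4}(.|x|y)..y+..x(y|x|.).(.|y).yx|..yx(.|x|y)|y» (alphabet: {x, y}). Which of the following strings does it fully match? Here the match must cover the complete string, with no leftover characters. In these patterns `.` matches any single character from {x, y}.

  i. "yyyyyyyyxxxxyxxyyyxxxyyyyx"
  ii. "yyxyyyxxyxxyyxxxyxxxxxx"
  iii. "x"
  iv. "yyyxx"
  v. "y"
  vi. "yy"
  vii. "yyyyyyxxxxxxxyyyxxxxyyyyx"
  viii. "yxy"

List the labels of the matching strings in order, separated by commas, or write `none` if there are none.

i, iii, iv, v, vii

i → match
ii → no match
iii → match
iv → match
v → match
vi → no match
vii → match
viii → no match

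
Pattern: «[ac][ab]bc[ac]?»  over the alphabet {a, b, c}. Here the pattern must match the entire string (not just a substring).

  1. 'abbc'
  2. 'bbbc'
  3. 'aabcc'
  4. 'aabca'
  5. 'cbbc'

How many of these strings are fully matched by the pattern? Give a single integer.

4

1 → match
2 → no match
3 → match
4 → match
5 → match
Total matched: 4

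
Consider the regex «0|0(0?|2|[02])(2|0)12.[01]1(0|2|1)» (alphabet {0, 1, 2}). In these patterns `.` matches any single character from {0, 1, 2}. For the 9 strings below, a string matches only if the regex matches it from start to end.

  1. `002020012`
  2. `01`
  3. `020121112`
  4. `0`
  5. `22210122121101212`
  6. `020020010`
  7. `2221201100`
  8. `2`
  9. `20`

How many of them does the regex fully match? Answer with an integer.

2

1. `002020012` → no match
2. `01` → no match
3. `020121112` → match
4. `0` → match
5 → no match — must start with `0`
6. `020020010` → no match
7. `2221201100` → no match — must start with `0`
8. `2` → no match — must start with `0`
9. `20` → no match — must start with `0`
Total matched: 2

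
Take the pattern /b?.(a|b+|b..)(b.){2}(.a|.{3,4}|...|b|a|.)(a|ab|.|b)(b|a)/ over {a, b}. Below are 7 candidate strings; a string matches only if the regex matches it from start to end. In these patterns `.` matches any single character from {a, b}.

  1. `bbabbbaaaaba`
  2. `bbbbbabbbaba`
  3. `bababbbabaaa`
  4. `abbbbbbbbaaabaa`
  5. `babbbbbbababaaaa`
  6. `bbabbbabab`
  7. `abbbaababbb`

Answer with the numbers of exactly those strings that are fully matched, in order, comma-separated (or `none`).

1, 2, 3, 4, 5, 6

1. `bbabbbaaaaba` → match
2. `bbbbbabbbaba` → match
3. `bababbbabaaa` → match
4 → match
5 → match
6. `bbabbbabab` → match
7. `abbbaababbb` → no match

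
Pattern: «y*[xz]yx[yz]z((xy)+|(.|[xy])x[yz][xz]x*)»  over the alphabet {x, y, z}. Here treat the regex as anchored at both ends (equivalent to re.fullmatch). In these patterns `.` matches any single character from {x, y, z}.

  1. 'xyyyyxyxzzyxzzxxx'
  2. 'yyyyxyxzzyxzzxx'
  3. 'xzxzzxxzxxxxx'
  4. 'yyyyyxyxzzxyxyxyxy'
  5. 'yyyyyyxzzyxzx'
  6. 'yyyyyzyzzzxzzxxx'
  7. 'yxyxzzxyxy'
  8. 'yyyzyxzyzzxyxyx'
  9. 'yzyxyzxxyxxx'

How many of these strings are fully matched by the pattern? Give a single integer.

4

1 → no match
2 → match
3 → no match
4 → match
5 → no match
6 → no match
7 → match
8 → no match
9 → match
Total matched: 4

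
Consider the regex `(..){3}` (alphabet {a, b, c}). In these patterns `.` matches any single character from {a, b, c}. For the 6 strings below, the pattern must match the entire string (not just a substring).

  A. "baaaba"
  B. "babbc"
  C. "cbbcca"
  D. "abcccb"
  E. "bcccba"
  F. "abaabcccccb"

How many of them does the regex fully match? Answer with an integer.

A. "baaaba" → match
B. "babbc" → no match
C. "cbbcca" → match
D. "abcccb" → match
E. "bcccba" → match
F. "abaabcccccb" → no match
Total matched: 4

4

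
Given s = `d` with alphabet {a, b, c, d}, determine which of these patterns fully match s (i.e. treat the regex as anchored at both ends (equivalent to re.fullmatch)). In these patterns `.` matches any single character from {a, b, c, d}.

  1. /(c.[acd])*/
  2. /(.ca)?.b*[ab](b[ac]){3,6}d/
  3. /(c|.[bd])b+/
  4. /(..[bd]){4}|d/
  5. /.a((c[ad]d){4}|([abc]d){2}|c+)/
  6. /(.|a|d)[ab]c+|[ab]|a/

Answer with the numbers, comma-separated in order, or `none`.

1 → no match
2 → no match
3 → no match — must end with `b`
4 → match
5 → no match
6 → no match

4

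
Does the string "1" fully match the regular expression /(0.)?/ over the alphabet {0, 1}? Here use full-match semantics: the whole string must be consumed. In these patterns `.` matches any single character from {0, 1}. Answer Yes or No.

No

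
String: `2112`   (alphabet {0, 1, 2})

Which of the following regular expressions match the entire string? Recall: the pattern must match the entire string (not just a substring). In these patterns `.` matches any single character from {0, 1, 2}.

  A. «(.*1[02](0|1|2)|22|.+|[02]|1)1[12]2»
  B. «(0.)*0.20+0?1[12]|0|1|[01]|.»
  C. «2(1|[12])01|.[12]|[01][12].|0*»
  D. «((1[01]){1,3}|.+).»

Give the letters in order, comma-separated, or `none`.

A → match
B → no match
C → no match
D → match

A, D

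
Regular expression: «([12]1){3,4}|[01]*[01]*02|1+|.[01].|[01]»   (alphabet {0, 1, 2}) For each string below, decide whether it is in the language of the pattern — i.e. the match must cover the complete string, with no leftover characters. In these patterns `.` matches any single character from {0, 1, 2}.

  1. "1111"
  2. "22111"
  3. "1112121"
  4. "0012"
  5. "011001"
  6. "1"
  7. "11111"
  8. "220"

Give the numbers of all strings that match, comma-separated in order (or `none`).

1, 6, 7

1 → match
2 → no match
3 → no match
4 → no match
5 → no match
6 → match
7 → match
8 → no match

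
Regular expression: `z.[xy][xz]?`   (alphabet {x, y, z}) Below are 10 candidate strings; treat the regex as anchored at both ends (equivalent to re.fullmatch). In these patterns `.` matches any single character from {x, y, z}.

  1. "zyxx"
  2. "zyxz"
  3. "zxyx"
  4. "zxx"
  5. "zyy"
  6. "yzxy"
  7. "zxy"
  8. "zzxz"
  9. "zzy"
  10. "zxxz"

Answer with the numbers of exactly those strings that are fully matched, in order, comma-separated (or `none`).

1. "zyxx" → match
2. "zyxz" → match
3. "zxyx" → match
4. "zxx" → match
5. "zyy" → match
6. "yzxy" → no match — must start with "z"
7. "zxy" → match
8. "zzxz" → match
9. "zzy" → match
10. "zxxz" → match

1, 2, 3, 4, 5, 7, 8, 9, 10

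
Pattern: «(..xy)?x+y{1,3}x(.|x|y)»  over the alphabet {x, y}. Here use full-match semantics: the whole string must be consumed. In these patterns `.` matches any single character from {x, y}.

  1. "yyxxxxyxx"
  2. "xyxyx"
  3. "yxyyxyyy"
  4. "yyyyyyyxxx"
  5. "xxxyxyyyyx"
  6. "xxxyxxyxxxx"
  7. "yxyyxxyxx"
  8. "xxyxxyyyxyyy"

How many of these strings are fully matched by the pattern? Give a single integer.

0

1 → no match
2 → no match
3 → no match
4 → no match
5 → no match
6 → no match
7 → no match
8 → no match
Total matched: 0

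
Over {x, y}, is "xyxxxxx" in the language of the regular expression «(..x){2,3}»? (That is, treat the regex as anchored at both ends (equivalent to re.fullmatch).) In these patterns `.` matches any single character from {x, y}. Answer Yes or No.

No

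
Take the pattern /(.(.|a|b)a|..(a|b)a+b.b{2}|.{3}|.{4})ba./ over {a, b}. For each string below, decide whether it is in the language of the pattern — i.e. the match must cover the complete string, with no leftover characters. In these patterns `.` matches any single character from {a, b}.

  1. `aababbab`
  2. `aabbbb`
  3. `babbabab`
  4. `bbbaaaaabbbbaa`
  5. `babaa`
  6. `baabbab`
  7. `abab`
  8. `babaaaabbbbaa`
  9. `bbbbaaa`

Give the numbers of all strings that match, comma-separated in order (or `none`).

1 → no match
2 → no match
3 → no match
4 → no match
5 → no match
6 → match
7 → no match
8 → no match
9 → no match

6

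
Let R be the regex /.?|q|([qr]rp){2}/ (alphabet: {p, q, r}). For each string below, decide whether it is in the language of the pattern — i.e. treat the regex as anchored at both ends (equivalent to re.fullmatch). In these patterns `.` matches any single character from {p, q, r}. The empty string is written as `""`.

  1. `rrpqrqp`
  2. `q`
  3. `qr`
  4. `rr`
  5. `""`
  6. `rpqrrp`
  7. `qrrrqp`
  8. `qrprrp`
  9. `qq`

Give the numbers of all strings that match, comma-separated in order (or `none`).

1 → no match
2 → match
3 → no match
4 → no match
5 → match
6 → no match
7 → no match
8 → match
9 → no match

2, 5, 8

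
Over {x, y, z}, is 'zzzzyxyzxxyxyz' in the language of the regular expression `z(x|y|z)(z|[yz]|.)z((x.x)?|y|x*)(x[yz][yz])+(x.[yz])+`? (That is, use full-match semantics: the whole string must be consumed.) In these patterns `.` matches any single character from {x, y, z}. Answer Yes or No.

Yes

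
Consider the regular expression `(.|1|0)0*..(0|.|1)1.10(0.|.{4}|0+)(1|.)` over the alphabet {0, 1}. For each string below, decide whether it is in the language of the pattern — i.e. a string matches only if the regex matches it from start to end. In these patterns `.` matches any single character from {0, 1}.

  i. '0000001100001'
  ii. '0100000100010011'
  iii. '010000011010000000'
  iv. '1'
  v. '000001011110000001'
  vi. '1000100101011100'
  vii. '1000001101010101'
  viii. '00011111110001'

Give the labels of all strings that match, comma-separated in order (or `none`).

i → no match
ii → no match
iii → no match
iv → no match
v → match
vi → match
vii → match
viii → no match

v, vi, vii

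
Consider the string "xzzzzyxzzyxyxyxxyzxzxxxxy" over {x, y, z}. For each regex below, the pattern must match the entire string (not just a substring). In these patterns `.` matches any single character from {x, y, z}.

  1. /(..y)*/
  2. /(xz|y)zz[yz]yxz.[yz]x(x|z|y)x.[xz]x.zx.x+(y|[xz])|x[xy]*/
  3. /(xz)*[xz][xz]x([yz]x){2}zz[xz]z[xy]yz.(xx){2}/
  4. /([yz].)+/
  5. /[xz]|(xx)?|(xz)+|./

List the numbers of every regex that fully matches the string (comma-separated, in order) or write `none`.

2

1 → no match
2 → match
3 → no match — must end with "xx"
4 → no match
5 → no match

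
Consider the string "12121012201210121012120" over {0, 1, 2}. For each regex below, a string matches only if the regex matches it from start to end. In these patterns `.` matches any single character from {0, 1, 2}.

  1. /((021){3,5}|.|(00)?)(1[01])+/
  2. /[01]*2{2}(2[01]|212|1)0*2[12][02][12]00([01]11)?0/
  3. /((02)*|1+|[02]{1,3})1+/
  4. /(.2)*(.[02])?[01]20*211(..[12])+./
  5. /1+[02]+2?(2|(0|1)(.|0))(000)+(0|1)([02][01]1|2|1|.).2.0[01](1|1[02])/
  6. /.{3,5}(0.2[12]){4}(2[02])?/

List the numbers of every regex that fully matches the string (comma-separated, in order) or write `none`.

6

1 → no match
2 → no match
3 → no match — must end with "1"
4 → no match
5 → no match
6 → match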